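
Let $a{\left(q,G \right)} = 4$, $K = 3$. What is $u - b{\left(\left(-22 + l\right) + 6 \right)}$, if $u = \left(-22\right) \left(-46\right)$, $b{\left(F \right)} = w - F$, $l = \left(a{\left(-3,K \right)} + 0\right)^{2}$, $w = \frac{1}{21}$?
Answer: $\frac{21251}{21} \approx 1012.0$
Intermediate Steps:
$w = \frac{1}{21} \approx 0.047619$
$l = 16$ ($l = \left(4 + 0\right)^{2} = 4^{2} = 16$)
$b{\left(F \right)} = \frac{1}{21} - F$
$u = 1012$
$u - b{\left(\left(-22 + l\right) + 6 \right)} = 1012 - \left(\frac{1}{21} - \left(\left(-22 + 16\right) + 6\right)\right) = 1012 - \left(\frac{1}{21} - \left(-6 + 6\right)\right) = 1012 - \left(\frac{1}{21} - 0\right) = 1012 - \left(\frac{1}{21} + 0\right) = 1012 - \frac{1}{21} = \frac{21251}{21}$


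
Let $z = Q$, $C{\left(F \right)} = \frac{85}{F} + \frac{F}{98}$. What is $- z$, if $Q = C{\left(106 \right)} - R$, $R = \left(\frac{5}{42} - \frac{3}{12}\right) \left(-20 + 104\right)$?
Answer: $- \frac{66917}{5194} \approx -12.884$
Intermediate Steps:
$C{\left(F \right)} = \frac{85}{F} + \frac{F}{98}$ ($C{\left(F \right)} = \frac{85}{F} + F \frac{1}{98} = \frac{85}{F} + \frac{F}{98}$)
$R = -11$ ($R = \left(5 \cdot \frac{1}{42} - \frac{1}{4}\right) 84 = \left(\frac{5}{42} - \frac{1}{4}\right) 84 = \left(- \frac{11}{84}\right) 84 = -11$)
$Q = \frac{66917}{5194}$ ($Q = \left(\frac{85}{106} + \frac{1}{98} \cdot 106\right) - -11 = \left(85 \cdot \frac{1}{106} + \frac{53}{49}\right) + 11 = \left(\frac{85}{106} + \frac{53}{49}\right) + 11 = \frac{9783}{5194} + 11 = \frac{66917}{5194} \approx 12.884$)
$z = \frac{66917}{5194} \approx 12.884$
$- z = \left(-1\right) \frac{66917}{5194} = - \frac{66917}{5194}$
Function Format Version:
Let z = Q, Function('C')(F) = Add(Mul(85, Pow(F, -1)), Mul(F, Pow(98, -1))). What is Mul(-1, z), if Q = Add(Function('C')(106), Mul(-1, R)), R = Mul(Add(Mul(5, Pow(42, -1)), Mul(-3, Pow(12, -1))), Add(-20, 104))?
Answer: Rational(-66917, 5194) ≈ -12.884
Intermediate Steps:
Function('C')(F) = Add(Mul(85, Pow(F, -1)), Mul(Rational(1, 98), F)) (Function('C')(F) = Add(Mul(85, Pow(F, -1)), Mul(F, Rational(1, 98))) = Add(Mul(85, Pow(F, -1)), Mul(Rational(1, 98), F)))
R = -11 (R = Mul(Add(Mul(5, Rational(1, 42)), Mul(-3, Rational(1, 12))), 84) = Mul(Add(Rational(5, 42), Rational(-1, 4)), 84) = Mul(Rational(-11, 84), 84) = -11)
Q = Rational(66917, 5194) (Q = Add(Add(Mul(85, Pow(106, -1)), Mul(Rational(1, 98), 106)), Mul(-1, -11)) = Add(Add(Mul(85, Rational(1, 106)), Rational(53, 49)), 11) = Add(Add(Rational(85, 106), Rational(53, 49)), 11) = Add(Rational(9783, 5194), 11) = Rational(66917, 5194) ≈ 12.884)
z = Rational(66917, 5194) ≈ 12.884
Mul(-1, z) = Mul(-1, Rational(66917, 5194)) = Rational(-66917, 5194)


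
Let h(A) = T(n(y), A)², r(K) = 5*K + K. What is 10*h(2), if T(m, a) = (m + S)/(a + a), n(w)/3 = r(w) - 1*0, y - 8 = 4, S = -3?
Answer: 226845/8 ≈ 28356.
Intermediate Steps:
r(K) = 6*K
y = 12 (y = 8 + 4 = 12)
n(w) = 18*w (n(w) = 3*(6*w - 1*0) = 3*(6*w + 0) = 3*(6*w) = 18*w)
T(m, a) = (-3 + m)/(2*a) (T(m, a) = (m - 3)/(a + a) = (-3 + m)/((2*a)) = (-3 + m)*(1/(2*a)) = (-3 + m)/(2*a))
h(A) = 45369/(4*A²) (h(A) = ((-3 + 18*12)/(2*A))² = ((-3 + 216)/(2*A))² = ((½)*213/A)² = (213/(2*A))² = 45369/(4*A²))
10*h(2) = 10*((45369/4)/2²) = 10*((45369/4)*(¼)) = 10*(45369/16) = 226845/8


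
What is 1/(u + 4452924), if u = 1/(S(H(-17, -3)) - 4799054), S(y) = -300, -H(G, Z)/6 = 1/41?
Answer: 4799354/21371158611095 ≈ 2.2457e-7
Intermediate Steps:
H(G, Z) = -6/41
u = -1/4799354 (u = 1/(-300 - 4799054) = 1/(-4799354) = -1/4799354 ≈ -2.0836e-7)
1/(u + 4452924) = 1/(-1/4799354 + 4452924) = 1/(21371158611095/4799354) = 4799354/21371158611095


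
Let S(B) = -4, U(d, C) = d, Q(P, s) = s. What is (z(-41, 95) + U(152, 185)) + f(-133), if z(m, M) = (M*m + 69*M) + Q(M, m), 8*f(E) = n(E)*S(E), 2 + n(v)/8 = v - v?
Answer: 2779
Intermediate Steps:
n(v) = -16 (n(v) = -16 + 8*(v - v) = -16 + 8*0 = -16 + 0 = -16)
f(E) = 8 (f(E) = (-16*(-4))/8 = (1/8)*64 = 8)
z(m, M) = m + 69*M + M*m (z(m, M) = (M*m + 69*M) + m = (69*M + M*m) + m = m + 69*M + M*m)
(z(-41, 95) + U(152, 185)) + f(-133) = ((-41 + 69*95 + 95*(-41)) + 152) + 8 = ((-41 + 6555 - 3895) + 152) + 8 = (2619 + 152) + 8 = 2771 + 8 = 2779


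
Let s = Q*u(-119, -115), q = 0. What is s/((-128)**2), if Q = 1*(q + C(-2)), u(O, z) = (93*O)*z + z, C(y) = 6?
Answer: 1908885/4096 ≈ 466.04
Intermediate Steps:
u(O, z) = z + 93*O*z (u(O, z) = 93*O*z + z = z + 93*O*z)
Q = 6 (Q = 1*(0 + 6) = 1*6 = 6)
s = 7635540 (s = 6*(-115*(1 + 93*(-119))) = 6*(-115*(1 - 11067)) = 6*(-115*(-11066)) = 6*1272590 = 7635540)
s/((-128)**2) = 7635540/((-128)**2) = 7635540/16384 = 7635540*(1/16384) = 1908885/4096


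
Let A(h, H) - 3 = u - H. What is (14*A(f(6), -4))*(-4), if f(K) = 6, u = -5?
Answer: -112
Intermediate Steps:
A(h, H) = -2 - H (A(h, H) = 3 + (-5 - H) = -2 - H)
(14*A(f(6), -4))*(-4) = (14*(-2 - 1*(-4)))*(-4) = (14*(-2 + 4))*(-4) = (14*2)*(-4) = 28*(-4) = -112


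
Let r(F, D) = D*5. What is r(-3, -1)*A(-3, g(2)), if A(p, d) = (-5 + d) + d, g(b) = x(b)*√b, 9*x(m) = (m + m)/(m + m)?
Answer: 25 - 10*√2/9 ≈ 23.429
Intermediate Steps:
r(F, D) = 5*D
x(m) = ⅑ (x(m) = ((m + m)/(m + m))/9 = ((2*m)/((2*m)))/9 = ((2*m)*(1/(2*m)))/9 = (⅑)*1 = ⅑)
g(b) = √b/9
A(p, d) = -5 + 2*d
r(-3, -1)*A(-3, g(2)) = (5*(-1))*(-5 + 2*(√2/9)) = -5*(-5 + 2*√2/9) = 25 - 10*√2/9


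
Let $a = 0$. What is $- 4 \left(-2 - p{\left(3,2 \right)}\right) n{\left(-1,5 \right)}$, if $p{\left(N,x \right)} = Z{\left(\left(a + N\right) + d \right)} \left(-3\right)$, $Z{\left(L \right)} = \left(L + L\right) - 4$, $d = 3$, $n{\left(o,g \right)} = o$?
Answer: $88$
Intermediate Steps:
$Z{\left(L \right)} = -4 + 2 L$ ($Z{\left(L \right)} = 2 L - 4 = -4 + 2 L$)
$p{\left(N,x \right)} = -6 - 6 N$ ($p{\left(N,x \right)} = \left(-4 + 2 \left(\left(0 + N\right) + 3\right)\right) \left(-3\right) = \left(-4 + 2 \left(N + 3\right)\right) \left(-3\right) = \left(-4 + 2 \left(3 + N\right)\right) \left(-3\right) = \left(-4 + \left(6 + 2 N\right)\right) \left(-3\right) = \left(2 + 2 N\right) \left(-3\right) = -6 - 6 N$)
$- 4 \left(-2 - p{\left(3,2 \right)}\right) n{\left(-1,5 \right)} = - 4 \left(-2 - \left(-6 - 18\right)\right) \left(-1\right) = - 4 \left(-2 - -24\right) \left(-1\right) = - 4 \left(-2 + 24\right) \left(-1\right) = \left(-4\right) 22 \left(-1\right) = \left(-88\right) \left(-1\right) = 88$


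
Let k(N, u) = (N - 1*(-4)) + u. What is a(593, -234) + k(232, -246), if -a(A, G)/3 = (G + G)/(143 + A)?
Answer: -1489/184 ≈ -8.0924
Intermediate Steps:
a(A, G) = -6*G/(143 + A) (a(A, G) = -3*(G + G)/(143 + A) = -3*2*G/(143 + A) = -6*G/(143 + A))
k(N, u) = 4 + N + u (k(N, u) = (N + 4) + u = (4 + N) + u = 4 + N + u)
a(593, -234) + k(232, -246) = -6*(-234)/(143 + 593) + (4 + 232 - 246) = -6*(-234)/736 - 10 = -6*(-234)*1/736 - 10 = 351/184 - 10 = -1489/184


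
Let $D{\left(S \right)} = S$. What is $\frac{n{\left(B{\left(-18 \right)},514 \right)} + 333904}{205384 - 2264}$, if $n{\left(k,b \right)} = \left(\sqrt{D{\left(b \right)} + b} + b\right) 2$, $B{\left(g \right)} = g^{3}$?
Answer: $\frac{83733}{50780} + \frac{\sqrt{257}}{50780} \approx 1.6493$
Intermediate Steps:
$n{\left(k,b \right)} = 2 b + 2 \sqrt{2} \sqrt{b}$ ($n{\left(k,b \right)} = \left(\sqrt{b + b} + b\right) 2 = \left(\sqrt{2 b} + b\right) 2 = \left(\sqrt{2} \sqrt{b} + b\right) 2 = \left(b + \sqrt{2} \sqrt{b}\right) 2 = 2 b + 2 \sqrt{2} \sqrt{b}$)
$\frac{n{\left(B{\left(-18 \right)},514 \right)} + 333904}{205384 - 2264} = \frac{\left(2 \cdot 514 + 2 \sqrt{2} \sqrt{514}\right) + 333904}{205384 - 2264} = \frac{\left(1028 + 4 \sqrt{257}\right) + 333904}{203120} = \left(334932 + 4 \sqrt{257}\right) \frac{1}{203120} = \frac{83733}{50780} + \frac{\sqrt{257}}{50780}$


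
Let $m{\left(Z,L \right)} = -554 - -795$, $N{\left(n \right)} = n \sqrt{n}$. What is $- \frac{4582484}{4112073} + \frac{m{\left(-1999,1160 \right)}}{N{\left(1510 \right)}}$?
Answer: $- \frac{4582484}{4112073} + \frac{241 \sqrt{1510}}{2280100} \approx -1.1103$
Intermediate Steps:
$N{\left(n \right)} = n^{\frac{3}{2}}$
$m{\left(Z,L \right)} = 241$ ($m{\left(Z,L \right)} = -554 + 795 = 241$)
$- \frac{4582484}{4112073} + \frac{m{\left(-1999,1160 \right)}}{N{\left(1510 \right)}} = - \frac{4582484}{4112073} + \frac{241}{1510^{\frac{3}{2}}} = \left(-4582484\right) \frac{1}{4112073} + \frac{241}{1510 \sqrt{1510}} = - \frac{4582484}{4112073} + 241 \frac{\sqrt{1510}}{2280100} = - \frac{4582484}{4112073} + \frac{241 \sqrt{1510}}{2280100}$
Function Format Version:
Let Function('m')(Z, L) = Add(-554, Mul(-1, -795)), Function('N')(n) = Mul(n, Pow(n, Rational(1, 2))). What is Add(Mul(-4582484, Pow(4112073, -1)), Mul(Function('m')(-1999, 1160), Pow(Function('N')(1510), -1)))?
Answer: Add(Rational(-4582484, 4112073), Mul(Rational(241, 2280100), Pow(1510, Rational(1, 2)))) ≈ -1.1103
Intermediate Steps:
Function('N')(n) = Pow(n, Rational(3, 2))
Function('m')(Z, L) = 241 (Function('m')(Z, L) = Add(-554, 795) = 241)
Add(Mul(-4582484, Pow(4112073, -1)), Mul(Function('m')(-1999, 1160), Pow(Function('N')(1510), -1))) = Add(Mul(-4582484, Pow(4112073, -1)), Mul(241, Pow(Pow(1510, Rational(3, 2)), -1))) = Add(Mul(-4582484, Rational(1, 4112073)), Mul(241, Pow(Mul(1510, Pow(1510, Rational(1, 2))), -1))) = Add(Rational(-4582484, 4112073), Mul(241, Mul(Rational(1, 2280100), Pow(1510, Rational(1, 2))))) = Add(Rational(-4582484, 4112073), Mul(Rational(241, 2280100), Pow(1510, Rational(1, 2))))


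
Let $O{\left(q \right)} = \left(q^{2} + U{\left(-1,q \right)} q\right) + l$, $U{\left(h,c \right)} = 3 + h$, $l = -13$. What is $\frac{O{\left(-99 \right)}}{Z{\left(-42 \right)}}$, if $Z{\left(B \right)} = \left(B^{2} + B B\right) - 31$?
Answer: $\frac{9590}{3497} \approx 2.7424$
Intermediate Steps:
$Z{\left(B \right)} = -31 + 2 B^{2}$ ($Z{\left(B \right)} = \left(B^{2} + B^{2}\right) - 31 = 2 B^{2} - 31 = -31 + 2 B^{2}$)
$O{\left(q \right)} = -13 + q^{2} + 2 q$ ($O{\left(q \right)} = \left(q^{2} + \left(3 - 1\right) q\right) - 13 = \left(q^{2} + 2 q\right) - 13 = -13 + q^{2} + 2 q$)
$\frac{O{\left(-99 \right)}}{Z{\left(-42 \right)}} = \frac{-13 + \left(-99\right)^{2} + 2 \left(-99\right)}{-31 + 2 \left(-42\right)^{2}} = \frac{-13 + 9801 - 198}{-31 + 2 \cdot 1764} = \frac{9590}{-31 + 3528} = \frac{9590}{3497}$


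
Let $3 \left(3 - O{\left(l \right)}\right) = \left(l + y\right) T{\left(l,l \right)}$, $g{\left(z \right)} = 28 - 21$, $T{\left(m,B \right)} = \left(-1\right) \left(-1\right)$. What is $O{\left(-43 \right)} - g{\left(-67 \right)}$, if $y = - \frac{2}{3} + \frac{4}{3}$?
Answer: $\frac{91}{9} \approx 10.111$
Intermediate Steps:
$y = \frac{2}{3}$ ($y = \left(-2\right) \frac{1}{3} + 4 \cdot \frac{1}{3} = - \frac{2}{3} + \frac{4}{3} = \frac{2}{3} \approx 0.66667$)
$T{\left(m,B \right)} = 1$
$g{\left(z \right)} = 7$ ($g{\left(z \right)} = 28 - 21 = 7$)
$O{\left(l \right)} = \frac{25}{9} - \frac{l}{3}$ ($O{\left(l \right)} = 3 - \frac{\left(l + \frac{2}{3}\right) 1}{3} = 3 - \frac{\left(\frac{2}{3} + l\right) 1}{3} = 3 - \frac{\frac{2}{3} + l}{3} = 3 - \left(\frac{2}{9} + \frac{l}{3}\right) = \frac{25}{9} - \frac{l}{3}$)
$O{\left(-43 \right)} - g{\left(-67 \right)} = \left(\frac{25}{9} - - \frac{43}{3}\right) - 7 = \left(\frac{25}{9} + \frac{43}{3}\right) - 7 = \frac{154}{9} - 7 = \frac{91}{9}$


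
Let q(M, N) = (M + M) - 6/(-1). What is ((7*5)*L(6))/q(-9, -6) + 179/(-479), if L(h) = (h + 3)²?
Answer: -453371/1916 ≈ -236.62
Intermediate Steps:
q(M, N) = 6 + 2*M (q(M, N) = 2*M - 6*(-1) = 2*M + 6 = 6 + 2*M)
L(h) = (3 + h)²
((7*5)*L(6))/q(-9, -6) + 179/(-479) = ((7*5)*(3 + 6)²)/(6 + 2*(-9)) + 179/(-479) = (35*9²)/(6 - 18) + 179*(-1/479) = (35*81)/(-12) - 179/479 = 2835*(-1/12) - 179/479 = -945/4 - 179/479 = -453371/1916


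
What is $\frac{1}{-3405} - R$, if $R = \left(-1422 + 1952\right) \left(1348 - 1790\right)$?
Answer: $\frac{797655299}{3405} \approx 2.3426 \cdot 10^{5}$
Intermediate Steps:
$R = -234260$ ($R = 530 \left(-442\right) = -234260$)
$\frac{1}{-3405} - R = \frac{1}{-3405} - -234260 = - \frac{1}{3405} + 234260 = \frac{797655299}{3405}$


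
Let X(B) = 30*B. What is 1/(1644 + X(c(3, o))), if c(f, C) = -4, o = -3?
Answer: 1/1524 ≈ 0.00065617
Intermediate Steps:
1/(1644 + X(c(3, o))) = 1/(1644 + 30*(-4)) = 1/(1644 - 120) = 1/1524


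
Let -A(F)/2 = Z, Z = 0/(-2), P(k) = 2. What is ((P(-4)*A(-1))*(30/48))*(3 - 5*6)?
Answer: 0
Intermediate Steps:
Z = 0 (Z = 0*(-1/2) = 0)
A(F) = 0 (A(F) = -2*0 = 0)
((P(-4)*A(-1))*(30/48))*(3 - 5*6) = ((2*0)*(30/48))*(3 - 5*6) = (0*(30*(1/48)))*(3 - 30) = (0*(5/8))*(-27) = 0*(-27) = 0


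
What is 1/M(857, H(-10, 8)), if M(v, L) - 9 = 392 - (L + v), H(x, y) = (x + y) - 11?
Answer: -1/443 ≈ -0.0022573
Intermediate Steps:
H(x, y) = -11 + x + y
M(v, L) = 401 - L - v (M(v, L) = 9 + (392 - (L + v)) = 9 + (392 + (-L - v)) = 9 + (392 - L - v) = 401 - L - v)
1/M(857, H(-10, 8)) = 1/(401 - (-11 - 10 + 8) - 1*857) = 1/(401 - 1*(-13) - 857) = 1/(401 + 13 - 857) = 1/(-443) = -1/443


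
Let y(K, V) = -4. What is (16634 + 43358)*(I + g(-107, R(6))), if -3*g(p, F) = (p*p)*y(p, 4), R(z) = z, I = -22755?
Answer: -1347960248/3 ≈ -4.4932e+8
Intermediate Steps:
g(p, F) = 4*p**2/3 (g(p, F) = -p*p*(-4)/3 = -p**2*(-4)/3 = -(-4)*p**2/3 = 4*p**2/3)
(16634 + 43358)*(I + g(-107, R(6))) = (16634 + 43358)*(-22755 + (4/3)*(-107)**2) = 59992*(-22755 + (4/3)*11449) = 59992*(-22755 + 45796/3) = 59992*(-22469/3) = -1347960248/3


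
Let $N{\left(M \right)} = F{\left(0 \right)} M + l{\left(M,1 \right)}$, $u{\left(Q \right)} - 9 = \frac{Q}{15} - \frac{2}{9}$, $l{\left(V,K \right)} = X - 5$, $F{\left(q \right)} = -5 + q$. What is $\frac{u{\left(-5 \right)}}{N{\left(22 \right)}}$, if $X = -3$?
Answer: $- \frac{38}{531} \approx -0.071563$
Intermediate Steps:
$l{\left(V,K \right)} = -8$ ($l{\left(V,K \right)} = -3 - 5 = -8$)
$u{\left(Q \right)} = \frac{79}{9} + \frac{Q}{15}$ ($u{\left(Q \right)} = 9 + \left(\frac{Q}{15} - \frac{2}{9}\right) = 9 + \left(- \frac{2}{9} + \frac{Q}{15}\right) = \frac{79}{9} + \frac{Q}{15}$)
$N{\left(M \right)} = -8 - 5 M$ ($N{\left(M \right)} = \left(-5 + 0\right) M - 8 = - 5 M - 8 = -8 - 5 M$)
$\frac{u{\left(-5 \right)}}{N{\left(22 \right)}} = \frac{\frac{79}{9} + \frac{1}{15} \left(-5\right)}{-8 - 110} = \frac{\frac{79}{9} - \frac{1}{3}}{-8 - 110} = \frac{76}{9 \left(-118\right)} = \frac{76}{9} \left(- \frac{1}{118}\right) = - \frac{38}{531}$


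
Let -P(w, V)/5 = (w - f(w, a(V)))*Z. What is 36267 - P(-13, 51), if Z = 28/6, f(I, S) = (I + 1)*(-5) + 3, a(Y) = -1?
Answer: 103481/3 ≈ 34494.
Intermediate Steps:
f(I, S) = -2 - 5*I (f(I, S) = (1 + I)*(-5) + 3 = (-5 - 5*I) + 3 = -2 - 5*I)
Z = 14/3 (Z = 28*(1/6) = 14/3 ≈ 4.6667)
P(w, V) = -140/3 - 140*w (P(w, V) = -5*(w - (-2 - 5*w))*14/3 = -5*(w + (2 + 5*w))*14/3 = -5*(2 + 6*w)*14/3 = -5*(28/3 + 28*w) = -140/3 - 140*w)
36267 - P(-13, 51) = 36267 - (-140/3 - 140*(-13)) = 36267 - (-140/3 + 1820) = 36267 - 1*5320/3 = 36267 - 5320/3 = 103481/3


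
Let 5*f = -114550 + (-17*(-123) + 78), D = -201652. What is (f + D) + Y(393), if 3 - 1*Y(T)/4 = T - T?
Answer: -1120581/5 ≈ -2.2412e+5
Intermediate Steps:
f = -112381/5 (f = (-114550 + (-17*(-123) + 78))/5 = (-114550 + (2091 + 78))/5 = (-114550 + 2169)/5 = (⅕)*(-112381) = -112381/5 ≈ -22476.)
Y(T) = 12 (Y(T) = 12 - 4*(T - T) = 12 - 4*0 = 12 + 0 = 12)
(f + D) + Y(393) = (-112381/5 - 201652) + 12 = -1120641/5 + 12 = -1120581/5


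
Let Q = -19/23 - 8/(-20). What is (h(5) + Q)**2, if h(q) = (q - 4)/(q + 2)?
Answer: 51984/648025 ≈ 0.080219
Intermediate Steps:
h(q) = (-4 + q)/(2 + q)
Q = -49/115 (Q = -19*1/23 - 8*(-1/20) = -19/23 + 2/5 = -49/115 ≈ -0.42609)
(h(5) + Q)**2 = ((-4 + 5)/(2 + 5) - 49/115)**2 = (1/7 - 49/115)**2 = (-228/805)**2 = 51984/648025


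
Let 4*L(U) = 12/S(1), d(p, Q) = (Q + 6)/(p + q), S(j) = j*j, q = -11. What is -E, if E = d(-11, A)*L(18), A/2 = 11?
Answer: 42/11 ≈ 3.8182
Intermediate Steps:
A = 22 (A = 2*11 = 22)
S(j) = j²
d(p, Q) = (6 + Q)/(-11 + p) (d(p, Q) = (Q + 6)/(p - 11) = (6 + Q)/(-11 + p))
L(U) = 3 (L(U) = (12/(1²))/4 = (12/1)/4 = (12*1)/4 = (¼)*12 = 3)
E = -42/11 (E = ((6 + 22)/(-11 - 11))*3 = (28/(-22))*3 = -1/22*28*3 = -14/11*3 = -42/11 ≈ -3.8182)
-E = -1*(-42/11) = 42/11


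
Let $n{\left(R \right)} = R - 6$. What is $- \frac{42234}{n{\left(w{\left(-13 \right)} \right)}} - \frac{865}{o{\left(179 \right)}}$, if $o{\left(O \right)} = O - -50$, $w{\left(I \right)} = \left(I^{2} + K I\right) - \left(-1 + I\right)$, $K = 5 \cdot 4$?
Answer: $\frac{9599791}{19007} \approx 505.07$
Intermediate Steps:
$K = 20$
$w{\left(I \right)} = 1 + I^{2} + 19 I$ ($w{\left(I \right)} = \left(I^{2} + 20 I\right) - \left(-1 + I\right) = 1 + I^{2} + 19 I$)
$n{\left(R \right)} = -6 + R$ ($n{\left(R \right)} = R - 6 = -6 + R$)
$o{\left(O \right)} = 50 + O$ ($o{\left(O \right)} = O + 50 = 50 + O$)
$- \frac{42234}{n{\left(w{\left(-13 \right)} \right)}} - \frac{865}{o{\left(179 \right)}} = - \frac{42234}{-6 + \left(1 + \left(-13\right)^{2} + 19 \left(-13\right)\right)} - \frac{865}{50 + 179} = - \frac{42234}{-6 + \left(1 + 169 - 247\right)} - \frac{865}{229} = - \frac{42234}{-6 - 77} - \frac{865}{229} = - \frac{42234}{-83} - \frac{865}{229} = \left(-42234\right) \left(- \frac{1}{83}\right) - \frac{865}{229} = \frac{42234}{83} - \frac{865}{229} = \frac{9599791}{19007}$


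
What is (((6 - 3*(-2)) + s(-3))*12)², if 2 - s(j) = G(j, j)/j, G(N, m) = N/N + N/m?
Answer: 30976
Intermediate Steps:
G(N, m) = 1 + N/m
s(j) = 2 - 2/j (s(j) = 2 - (j + j)/j/j = 2 - (2*j)/j/j = 2 - 2/j)
(((6 - 3*(-2)) + s(-3))*12)² = (((6 - 3*(-2)) + (2 - 2/(-3)))*12)² = (((6 + 6) + (2 - 2*(-⅓)))*12)² = ((12 + (2 + ⅔))*12)² = ((12 + 8/3)*12)² = ((44/3)*12)² = 176² = 30976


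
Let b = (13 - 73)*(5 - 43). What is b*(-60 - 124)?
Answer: -419520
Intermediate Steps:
b = 2280 (b = -60*(-38) = 2280)
b*(-60 - 124) = 2280*(-60 - 124) = 2280*(-184) = -419520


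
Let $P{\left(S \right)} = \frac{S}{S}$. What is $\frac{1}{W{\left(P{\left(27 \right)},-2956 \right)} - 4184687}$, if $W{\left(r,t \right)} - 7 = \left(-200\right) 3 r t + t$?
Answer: $- \frac{1}{2414036} \approx -4.1424 \cdot 10^{-7}$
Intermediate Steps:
$P{\left(S \right)} = 1$
$W{\left(r,t \right)} = 7 + t - 600 r t$ ($W{\left(r,t \right)} = 7 + \left(\left(-200\right) 3 r t + t\right) = 7 + \left(- 600 r t + t\right) = 7 - \left(- t + 600 r t\right) = 7 + t - 600 r t$)
$\frac{1}{W{\left(P{\left(27 \right)},-2956 \right)} - 4184687} = \frac{1}{\left(7 - 2956 - 600 \left(-2956\right)\right) - 4184687} = \frac{1}{\left(7 - 2956 + 1773600\right) - 4184687} = \frac{1}{1770651 - 4184687} = \frac{1}{-2414036} = - \frac{1}{2414036}$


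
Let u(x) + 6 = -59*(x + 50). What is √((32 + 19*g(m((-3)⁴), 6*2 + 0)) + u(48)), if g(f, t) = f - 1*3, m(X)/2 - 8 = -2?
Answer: I*√5585 ≈ 74.733*I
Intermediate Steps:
m(X) = 12 (m(X) = 16 + 2*(-2) = 16 - 4 = 12)
g(f, t) = -3 + f (g(f, t) = f - 3 = -3 + f)
u(x) = -2956 - 59*x (u(x) = -6 - 59*(x + 50) = -6 - 59*(50 + x) = -6 + (-2950 - 59*x) = -2956 - 59*x)
√((32 + 19*g(m((-3)⁴), 6*2 + 0)) + u(48)) = √((32 + 19*(-3 + 12)) + (-2956 - 59*48)) = √((32 + 19*9) + (-2956 - 2832)) = √((32 + 171) - 5788) = √(203 - 5788) = √(-5585) = I*√5585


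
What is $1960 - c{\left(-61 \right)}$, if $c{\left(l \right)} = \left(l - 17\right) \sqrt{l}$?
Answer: $1960 + 78 i \sqrt{61} \approx 1960.0 + 609.2 i$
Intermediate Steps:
$c{\left(l \right)} = \sqrt{l} \left(-17 + l\right)$ ($c{\left(l \right)} = \left(-17 + l\right) \sqrt{l} = \sqrt{l} \left(-17 + l\right)$)
$1960 - c{\left(-61 \right)} = 1960 - \sqrt{-61} \left(-17 - 61\right) = 1960 - i \sqrt{61} \left(-78\right) = 1960 - - 78 i \sqrt{61} = 1960 + 78 i \sqrt{61}$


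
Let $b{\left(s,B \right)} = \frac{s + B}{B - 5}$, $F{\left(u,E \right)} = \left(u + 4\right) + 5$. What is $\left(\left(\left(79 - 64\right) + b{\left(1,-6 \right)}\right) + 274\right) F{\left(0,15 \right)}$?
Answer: $\frac{28656}{11} \approx 2605.1$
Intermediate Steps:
$F{\left(u,E \right)} = 9 + u$ ($F{\left(u,E \right)} = \left(4 + u\right) + 5 = 9 + u$)
$b{\left(s,B \right)} = \frac{B + s}{-5 + B}$
$\left(\left(\left(79 - 64\right) + b{\left(1,-6 \right)}\right) + 274\right) F{\left(0,15 \right)} = \left(\left(\left(79 - 64\right) + \frac{-6 + 1}{-5 - 6}\right) + 274\right) \left(9 + 0\right) = \left(\left(15 + \frac{1}{-11} \left(-5\right)\right) + 274\right) 9 = \left(\left(15 - - \frac{5}{11}\right) + 274\right) 9 = \left(\left(15 + \frac{5}{11}\right) + 274\right) 9 = \left(\frac{170}{11} + 274\right) 9 = \frac{3184}{11} \cdot 9 = \frac{28656}{11}$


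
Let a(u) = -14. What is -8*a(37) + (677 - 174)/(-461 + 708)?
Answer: 28167/247 ≈ 114.04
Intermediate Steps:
-8*a(37) + (677 - 174)/(-461 + 708) = -8*(-14) + (677 - 174)/(-461 + 708) = 112 + 503/247 = 28167/247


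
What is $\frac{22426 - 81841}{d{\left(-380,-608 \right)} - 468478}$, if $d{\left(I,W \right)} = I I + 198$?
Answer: $\frac{3961}{21592} \approx 0.18345$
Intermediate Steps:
$d{\left(I,W \right)} = 198 + I^{2}$ ($d{\left(I,W \right)} = I^{2} + 198 = 198 + I^{2}$)
$\frac{22426 - 81841}{d{\left(-380,-608 \right)} - 468478} = \frac{22426 - 81841}{\left(198 + \left(-380\right)^{2}\right) - 468478} = - \frac{59415}{\left(198 + 144400\right) - 468478} = - \frac{59415}{144598 - 468478} = - \frac{59415}{-323880} = \left(-59415\right) \left(- \frac{1}{323880}\right) = \frac{3961}{21592}$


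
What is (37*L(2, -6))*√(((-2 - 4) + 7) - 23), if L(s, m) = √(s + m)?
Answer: -74*√22 ≈ -347.09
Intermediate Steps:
L(s, m) = √(m + s)
(37*L(2, -6))*√(((-2 - 4) + 7) - 23) = (37*√(-6 + 2))*√(((-2 - 4) + 7) - 23) = (37*√(-4))*√((-6 + 7) - 23) = (37*(2*I))*√(1 - 23) = (74*I)*√(-22) = (74*I)*(I*√22) = -74*√22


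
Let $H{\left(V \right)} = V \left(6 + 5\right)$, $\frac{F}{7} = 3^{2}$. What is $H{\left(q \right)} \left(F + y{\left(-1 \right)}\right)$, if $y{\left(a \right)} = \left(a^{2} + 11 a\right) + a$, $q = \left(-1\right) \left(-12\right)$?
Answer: $6864$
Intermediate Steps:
$F = 63$ ($F = 7 \cdot 3^{2} = 7 \cdot 9 = 63$)
$q = 12$
$y{\left(a \right)} = a^{2} + 12 a$
$H{\left(V \right)} = 11 V$ ($H{\left(V \right)} = V 11 = 11 V$)
$H{\left(q \right)} \left(F + y{\left(-1 \right)}\right) = 11 \cdot 12 \left(63 - \left(12 - 1\right)\right) = 132 \left(63 - 11\right) = 132 \cdot 52 = 6864$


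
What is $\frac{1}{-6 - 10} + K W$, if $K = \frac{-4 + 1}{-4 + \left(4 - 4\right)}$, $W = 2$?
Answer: $\frac{23}{16} \approx 1.4375$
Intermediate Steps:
$K = \frac{3}{4}$ ($K = - \frac{3}{-4 + 0} = - \frac{3}{-4} = \left(-3\right) \left(- \frac{1}{4}\right) = \frac{3}{4} \approx 0.75$)
$\frac{1}{-6 - 10} + K W = \frac{1}{-6 - 10} + \frac{3}{4} \cdot 2 = \frac{1}{-16} + \frac{3}{2} = - \frac{1}{16} + \frac{3}{2} = \frac{23}{16}$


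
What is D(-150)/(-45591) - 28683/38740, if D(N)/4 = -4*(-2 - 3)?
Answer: -100829681/135861180 ≈ -0.74215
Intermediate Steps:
D(N) = 80 (D(N) = 4*(-4*(-2 - 3)) = 4*(-4*(-5)) = 4*20 = 80)
D(-150)/(-45591) - 28683/38740 = 80/(-45591) - 28683/38740 = 80*(-1/45591) - 28683*1/38740 = -80/45591 - 28683/38740 = -100829681/135861180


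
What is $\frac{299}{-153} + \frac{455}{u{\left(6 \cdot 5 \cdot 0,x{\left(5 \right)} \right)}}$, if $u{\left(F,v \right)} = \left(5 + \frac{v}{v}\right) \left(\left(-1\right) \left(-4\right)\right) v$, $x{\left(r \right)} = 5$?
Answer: $\frac{2249}{1224} \approx 1.8374$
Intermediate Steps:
$u{\left(F,v \right)} = 24 v$ ($u{\left(F,v \right)} = \left(5 + 1\right) 4 v = 6 \cdot 4 v = 24 v$)
$\frac{299}{-153} + \frac{455}{u{\left(6 \cdot 5 \cdot 0,x{\left(5 \right)} \right)}} = \frac{299}{-153} + \frac{455}{24 \cdot 5} = 299 \left(- \frac{1}{153}\right) + \frac{455}{120} = - \frac{299}{153} + 455 \cdot \frac{1}{120} = - \frac{299}{153} + \frac{91}{24} = \frac{2249}{1224}$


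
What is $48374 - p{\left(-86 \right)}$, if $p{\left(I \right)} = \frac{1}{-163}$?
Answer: $\frac{7884963}{163} \approx 48374.0$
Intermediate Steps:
$p{\left(I \right)} = - \frac{1}{163}$
$48374 - p{\left(-86 \right)} = 48374 - - \frac{1}{163} = 48374 + \frac{1}{163} = \frac{7884963}{163}$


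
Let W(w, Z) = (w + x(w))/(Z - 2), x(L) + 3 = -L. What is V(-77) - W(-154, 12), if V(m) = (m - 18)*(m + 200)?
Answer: -116847/10 ≈ -11685.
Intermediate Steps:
x(L) = -3 - L
V(m) = (-18 + m)*(200 + m)
W(w, Z) = -3/(-2 + Z) (W(w, Z) = (w + (-3 - w))/(Z - 2) = -3/(-2 + Z))
V(-77) - W(-154, 12) = (-3600 + (-77)**2 + 182*(-77)) - (-3)/(-2 + 12) = (-3600 + 5929 - 14014) - (-3)/10 = -11685 - (-3)/10 = -11685 - 1*(-3/10) = -11685 + 3/10 = -116847/10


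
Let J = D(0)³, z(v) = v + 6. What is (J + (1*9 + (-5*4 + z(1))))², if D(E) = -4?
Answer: 4624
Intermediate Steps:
z(v) = 6 + v
J = -64 (J = (-4)³ = -64)
(J + (1*9 + (-5*4 + z(1))))² = (-64 + (1*9 + (-5*4 + (6 + 1))))² = (-64 + (9 + (-20 + 7)))² = (-64 + (9 - 13))² = (-64 - 4)² = (-68)² = 4624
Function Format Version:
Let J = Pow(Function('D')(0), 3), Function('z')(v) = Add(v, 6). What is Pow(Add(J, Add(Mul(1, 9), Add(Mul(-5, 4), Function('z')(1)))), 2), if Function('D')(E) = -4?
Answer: 4624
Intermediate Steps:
Function('z')(v) = Add(6, v)
J = -64 (J = Pow(-4, 3) = -64)
Pow(Add(J, Add(Mul(1, 9), Add(Mul(-5, 4), Function('z')(1)))), 2) = Pow(Add(-64, Add(Mul(1, 9), Add(Mul(-5, 4), Add(6, 1)))), 2) = Pow(Add(-64, Add(9, Add(-20, 7))), 2) = Pow(Add(-64, Add(9, -13)), 2) = Pow(Add(-64, -4), 2) = Pow(-68, 2) = 4624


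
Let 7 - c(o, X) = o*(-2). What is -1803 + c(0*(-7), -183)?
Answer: -1796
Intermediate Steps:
c(o, X) = 7 + 2*o (c(o, X) = 7 - o*(-2) = 7 - (-2)*o = 7 + 2*o)
-1803 + c(0*(-7), -183) = -1803 + (7 + 2*(0*(-7))) = -1803 + (7 + 2*0) = -1803 + (7 + 0) = -1803 + 7 = -1796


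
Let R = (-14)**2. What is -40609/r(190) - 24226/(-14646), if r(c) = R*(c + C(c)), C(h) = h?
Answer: 604796533/545417040 ≈ 1.1089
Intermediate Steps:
R = 196
r(c) = 392*c (r(c) = 196*(c + c) = 196*(2*c) = 392*c)
-40609/r(190) - 24226/(-14646) = -40609/(392*190) - 24226/(-14646) = -40609/74480 - 24226*(-1/14646) = -40609*1/74480 + 12113/7323 = -40609/74480 + 12113/7323 = 604796533/545417040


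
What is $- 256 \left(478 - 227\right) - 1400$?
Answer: $-65656$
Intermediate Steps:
$- 256 \left(478 - 227\right) - 1400 = \left(-256\right) 251 - 1400 = -64256 - 1400 = -65656$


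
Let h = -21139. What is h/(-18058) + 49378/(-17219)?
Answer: -527675483/310940702 ≈ -1.6970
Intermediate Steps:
h/(-18058) + 49378/(-17219) = -21139/(-18058) + 49378/(-17219) = -21139*(-1/18058) + 49378*(-1/17219) = 21139/18058 - 49378/17219 = -527675483/310940702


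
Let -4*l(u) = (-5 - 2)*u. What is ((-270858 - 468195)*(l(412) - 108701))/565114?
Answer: 39901471470/282557 ≈ 1.4122e+5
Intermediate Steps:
l(u) = 7*u/4 (l(u) = -(-5 - 2)*u/4 = -(-7)*u/4 = 7*u/4)
((-270858 - 468195)*(l(412) - 108701))/565114 = ((-270858 - 468195)*((7/4)*412 - 108701))/565114 = -739053*(721 - 108701)*(1/565114) = -739053*(-107980)*(1/565114) = 79802942940*(1/565114) = 39901471470/282557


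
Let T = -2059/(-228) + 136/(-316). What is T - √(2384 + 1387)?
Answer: 154909/18012 - 3*√419 ≈ -52.808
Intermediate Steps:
T = 154909/18012 (T = -2059*(-1/228) + 136*(-1/316) = 2059/228 - 34/79 = 154909/18012 ≈ 8.6003)
T - √(2384 + 1387) = 154909/18012 - √(2384 + 1387) = 154909/18012 - √3771 = 154909/18012 - 3*√419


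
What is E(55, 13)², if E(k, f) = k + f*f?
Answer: 50176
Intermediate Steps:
E(k, f) = k + f²
E(55, 13)² = (55 + 13²)² = (55 + 169)² = 224² = 50176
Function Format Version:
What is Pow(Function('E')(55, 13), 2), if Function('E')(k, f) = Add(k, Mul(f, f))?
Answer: 50176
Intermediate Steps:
Function('E')(k, f) = Add(k, Pow(f, 2))
Pow(Function('E')(55, 13), 2) = Pow(Add(55, Pow(13, 2)), 2) = Pow(Add(55, 169), 2) = Pow(224, 2) = 50176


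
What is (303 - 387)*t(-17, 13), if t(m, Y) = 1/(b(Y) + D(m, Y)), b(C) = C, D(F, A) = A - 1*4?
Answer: -42/11 ≈ -3.8182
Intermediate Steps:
D(F, A) = -4 + A (D(F, A) = A - 4 = -4 + A)
t(m, Y) = 1/(-4 + 2*Y) (t(m, Y) = 1/(Y + (-4 + Y)) = 1/(-4 + 2*Y))
(303 - 387)*t(-17, 13) = (303 - 387)*(1/(2*(-2 + 13))) = -42/11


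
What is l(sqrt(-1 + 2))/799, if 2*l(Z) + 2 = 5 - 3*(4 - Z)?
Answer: -3/799 ≈ -0.0037547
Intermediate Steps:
l(Z) = -9/2 + 3*Z/2 (l(Z) = -1 + (5 - 3*(4 - Z))/2 = -1 + (5 + (-12 + 3*Z))/2 = -1 + (-7 + 3*Z)/2 = -1 + (-7/2 + 3*Z/2) = -9/2 + 3*Z/2)
l(sqrt(-1 + 2))/799 = (-9/2 + 3*sqrt(-1 + 2)/2)/799 = (-9/2 + 3*sqrt(1)/2)*(1/799) = (-9/2 + (3/2)*1)*(1/799) = (-9/2 + 3/2)*(1/799) = -3*1/799 = -3/799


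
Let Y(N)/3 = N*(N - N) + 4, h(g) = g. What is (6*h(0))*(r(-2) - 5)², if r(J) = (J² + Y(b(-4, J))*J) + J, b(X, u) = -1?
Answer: 0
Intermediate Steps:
Y(N) = 12 (Y(N) = 3*(N*(N - N) + 4) = 3*(N*0 + 4) = 3*(0 + 4) = 3*4 = 12)
r(J) = J² + 13*J (r(J) = (J² + 12*J) + J = J² + 13*J)
(6*h(0))*(r(-2) - 5)² = (6*0)*(-2*(13 - 2) - 5)² = 0*(-2*11 - 5)² = 0*(-22 - 5)² = 0*(-27)² = 0*729 = 0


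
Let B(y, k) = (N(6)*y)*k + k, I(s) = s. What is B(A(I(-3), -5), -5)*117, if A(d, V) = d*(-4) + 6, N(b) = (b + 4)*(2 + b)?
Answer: -842985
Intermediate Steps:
N(b) = (2 + b)*(4 + b) (N(b) = (4 + b)*(2 + b) = (2 + b)*(4 + b))
A(d, V) = 6 - 4*d (A(d, V) = -4*d + 6 = 6 - 4*d)
B(y, k) = k + 80*k*y (B(y, k) = ((8 + 6**2 + 6*6)*y)*k + k = ((8 + 36 + 36)*y)*k + k = (80*y)*k + k = 80*k*y + k = k + 80*k*y)
B(A(I(-3), -5), -5)*117 = -5*(1 + 80*(6 - 4*(-3)))*117 = -5*(1 + 80*(6 + 12))*117 = -5*(1 + 80*18)*117 = -5*(1 + 1440)*117 = -5*1441*117 = -7205*117 = -842985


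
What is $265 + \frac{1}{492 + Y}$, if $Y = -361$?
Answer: $\frac{34716}{131} \approx 265.01$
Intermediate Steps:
$265 + \frac{1}{492 + Y} = 265 + \frac{1}{492 - 361} = 265 + \frac{1}{131} = \frac{34716}{131}$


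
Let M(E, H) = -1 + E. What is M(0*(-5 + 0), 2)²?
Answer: 1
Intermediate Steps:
M(0*(-5 + 0), 2)² = (-1 + 0*(-5 + 0))² = (-1 + 0*(-5))² = (-1 + 0)² = (-1)² = 1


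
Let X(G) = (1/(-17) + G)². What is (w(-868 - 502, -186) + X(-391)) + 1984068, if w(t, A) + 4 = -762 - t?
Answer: 617766112/289 ≈ 2.1376e+6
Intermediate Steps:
w(t, A) = -766 - t (w(t, A) = -4 + (-762 - t) = -766 - t)
X(G) = (-1/17 + G)²
(w(-868 - 502, -186) + X(-391)) + 1984068 = ((-766 - (-868 - 502)) + (-1 + 17*(-391))²/289) + 1984068 = ((-766 - 1*(-1370)) + (-1 - 6647)²/289) + 1984068 = ((-766 + 1370) + (1/289)*(-6648)²) + 1984068 = (604 + (1/289)*44195904) + 1984068 = (604 + 44195904/289) + 1984068 = 44370460/289 + 1984068 = 617766112/289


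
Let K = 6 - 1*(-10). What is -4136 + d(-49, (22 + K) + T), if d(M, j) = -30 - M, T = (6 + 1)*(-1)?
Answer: -4117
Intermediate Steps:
T = -7 (T = 7*(-1) = -7)
K = 16 (K = 6 + 10 = 16)
-4136 + d(-49, (22 + K) + T) = -4136 + (-30 - 1*(-49)) = -4136 + (-30 + 49) = -4136 + 19 = -4117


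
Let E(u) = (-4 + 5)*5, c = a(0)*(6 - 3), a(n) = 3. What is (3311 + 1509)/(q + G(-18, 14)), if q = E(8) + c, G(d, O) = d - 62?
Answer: -2410/33 ≈ -73.030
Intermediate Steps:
c = 9 (c = 3*(6 - 3) = 3*3 = 9)
G(d, O) = -62 + d
E(u) = 5 (E(u) = 1*5 = 5)
q = 14 (q = 5 + 9 = 14)
(3311 + 1509)/(q + G(-18, 14)) = (3311 + 1509)/(14 + (-62 - 18)) = 4820/(14 - 80) = 4820/(-66) = 4820*(-1/66) = -2410/33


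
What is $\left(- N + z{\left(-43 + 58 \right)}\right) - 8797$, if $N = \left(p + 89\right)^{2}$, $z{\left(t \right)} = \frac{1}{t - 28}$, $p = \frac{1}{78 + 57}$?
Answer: $- \frac{3961242778}{236925} \approx -16719.0$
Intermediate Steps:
$p = \frac{1}{135} \approx 0.0074074$
$z{\left(t \right)} = \frac{1}{-28 + t}$
$N = \frac{144384256}{18225}$ ($N = \left(\frac{1}{135} + 89\right)^{2} = \left(\frac{12016}{135}\right)^{2} = \frac{144384256}{18225} \approx 7922.3$)
$\left(- N + z{\left(-43 + 58 \right)}\right) - 8797 = \left(\left(-1\right) \frac{144384256}{18225} + \frac{1}{-28 + \left(-43 + 58\right)}\right) - 8797 = \left(- \frac{144384256}{18225} + \frac{1}{-28 + 15}\right) - 8797 = \left(- \frac{144384256}{18225} + \frac{1}{-13}\right) - 8797 = \left(- \frac{144384256}{18225} - \frac{1}{13}\right) - 8797 = - \frac{1877013553}{236925} - 8797 = - \frac{3961242778}{236925}$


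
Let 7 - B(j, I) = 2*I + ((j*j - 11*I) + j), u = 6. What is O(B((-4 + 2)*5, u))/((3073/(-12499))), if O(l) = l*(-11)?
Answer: -3987181/3073 ≈ -1297.5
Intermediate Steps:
B(j, I) = 7 - j - j**2 + 9*I (B(j, I) = 7 - (2*I + ((j*j - 11*I) + j)) = 7 - (2*I + ((j**2 - 11*I) + j)) = 7 - (2*I + (j + j**2 - 11*I)) = 7 - (j + j**2 - 9*I) = 7 + (-j - j**2 + 9*I) = 7 - j - j**2 + 9*I)
O(l) = -11*l
O(B((-4 + 2)*5, u))/((3073/(-12499))) = (-11*(7 - (-4 + 2)*5 - ((-4 + 2)*5)**2 + 9*6))/((3073/(-12499))) = (-11*(7 - (-2)*5 - (-2*5)**2 + 54))/((3073*(-1/12499))) = (-11*(7 - 1*(-10) - 1*(-10)**2 + 54))/(-3073/12499) = -11*(7 + 10 - 1*100 + 54)*(-12499/3073) = -11*(7 + 10 - 100 + 54)*(-12499/3073) = -11*(-29)*(-12499/3073) = 319*(-12499/3073) = -3987181/3073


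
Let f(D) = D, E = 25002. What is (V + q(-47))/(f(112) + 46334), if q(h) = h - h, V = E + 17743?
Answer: 42745/46446 ≈ 0.92032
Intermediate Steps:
V = 42745 (V = 25002 + 17743 = 42745)
q(h) = 0
(V + q(-47))/(f(112) + 46334) = (42745 + 0)/(112 + 46334) = 42745/46446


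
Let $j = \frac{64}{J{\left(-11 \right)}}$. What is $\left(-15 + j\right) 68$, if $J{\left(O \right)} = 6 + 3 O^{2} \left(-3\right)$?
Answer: $- \frac{1109012}{1083} \approx -1024.0$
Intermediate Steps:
$J{\left(O \right)} = 6 - 9 O^{2}$
$j = - \frac{64}{1083}$ ($j = \frac{64}{6 - 9 \left(-11\right)^{2}} = \frac{64}{6 - 1089} = \frac{64}{-1083} = 64 \left(- \frac{1}{1083}\right) = - \frac{64}{1083} \approx -0.059095$)
$\left(-15 + j\right) 68 = \left(-15 - \frac{64}{1083}\right) 68 = \left(- \frac{16309}{1083}\right) 68 = - \frac{1109012}{1083}$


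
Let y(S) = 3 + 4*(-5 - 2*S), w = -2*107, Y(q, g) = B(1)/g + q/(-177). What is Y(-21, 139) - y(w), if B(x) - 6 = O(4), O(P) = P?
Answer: -13899132/8201 ≈ -1694.8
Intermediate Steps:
B(x) = 10 (B(x) = 6 + 4 = 10)
Y(q, g) = 10/g - q/177 (Y(q, g) = 10/g + q/(-177) = 10/g + q*(-1/177) = 10/g - q/177)
w = -214
y(S) = -17 - 8*S (y(S) = 3 + (-20 - 8*S) = -17 - 8*S)
Y(-21, 139) - y(w) = (10/139 - 1/177*(-21)) - (-17 - 8*(-214)) = (10*(1/139) + 7/59) - (-17 + 1712) = (10/139 + 7/59) - 1*1695 = 1563/8201 - 1695 = -13899132/8201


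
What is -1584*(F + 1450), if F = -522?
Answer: -1469952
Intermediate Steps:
-1584*(F + 1450) = -1584*(-522 + 1450) = -1584*928 = -1469952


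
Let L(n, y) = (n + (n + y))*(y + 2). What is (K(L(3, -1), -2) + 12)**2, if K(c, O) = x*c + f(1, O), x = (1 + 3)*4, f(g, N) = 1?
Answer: 8649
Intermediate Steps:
L(n, y) = (2 + y)*(y + 2*n) (L(n, y) = (y + 2*n)*(2 + y) = (2 + y)*(y + 2*n))
x = 16 (x = 4*4 = 16)
K(c, O) = 1 + 16*c (K(c, O) = 16*c + 1 = 1 + 16*c)
(K(L(3, -1), -2) + 12)**2 = ((1 + 16*((-1)**2 + 2*(-1) + 4*3 + 2*3*(-1))) + 12)**2 = ((1 + 16*(1 - 2 + 12 - 6)) + 12)**2 = ((1 + 16*5) + 12)**2 = ((1 + 80) + 12)**2 = (81 + 12)**2 = 93**2 = 8649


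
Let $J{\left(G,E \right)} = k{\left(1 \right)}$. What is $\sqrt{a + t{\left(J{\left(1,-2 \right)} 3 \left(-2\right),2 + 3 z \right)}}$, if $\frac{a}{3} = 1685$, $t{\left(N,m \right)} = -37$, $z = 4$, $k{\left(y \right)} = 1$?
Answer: $\sqrt{5018} \approx 70.838$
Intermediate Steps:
$J{\left(G,E \right)} = 1$
$a = 5055$ ($a = 3 \cdot 1685 = 5055$)
$\sqrt{a + t{\left(J{\left(1,-2 \right)} 3 \left(-2\right),2 + 3 z \right)}} = \sqrt{5055 - 37} = \sqrt{5018}$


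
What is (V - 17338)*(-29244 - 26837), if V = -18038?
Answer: 1983921456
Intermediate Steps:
(V - 17338)*(-29244 - 26837) = (-18038 - 17338)*(-29244 - 26837) = -35376*(-56081) = 1983921456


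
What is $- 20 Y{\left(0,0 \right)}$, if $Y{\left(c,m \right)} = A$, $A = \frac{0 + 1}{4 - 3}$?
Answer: $-20$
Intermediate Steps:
$A = 1$ ($A = 1 \cdot 1^{-1} = 1 \cdot 1 = 1$)
$Y{\left(c,m \right)} = 1$
$- 20 Y{\left(0,0 \right)} = \left(-20\right) 1 = -20$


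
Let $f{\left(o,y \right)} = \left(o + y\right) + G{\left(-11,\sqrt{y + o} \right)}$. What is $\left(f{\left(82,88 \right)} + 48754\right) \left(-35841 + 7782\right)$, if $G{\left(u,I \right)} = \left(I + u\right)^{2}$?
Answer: $-1380923685 + 617298 \sqrt{170} \approx -1.3729 \cdot 10^{9}$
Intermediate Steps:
$f{\left(o,y \right)} = o + y + \left(-11 + \sqrt{o + y}\right)^{2}$ ($f{\left(o,y \right)} = \left(o + y\right) + \left(\sqrt{y + o} - 11\right)^{2} = \left(o + y\right) + \left(\sqrt{o + y} - 11\right)^{2} = \left(o + y\right) + \left(-11 + \sqrt{o + y}\right)^{2} = o + y + \left(-11 + \sqrt{o + y}\right)^{2}$)
$\left(f{\left(82,88 \right)} + 48754\right) \left(-35841 + 7782\right) = \left(\left(82 + 88 + \left(-11 + \sqrt{82 + 88}\right)^{2}\right) + 48754\right) \left(-35841 + 7782\right) = \left(\left(82 + 88 + \left(-11 + \sqrt{170}\right)^{2}\right) + 48754\right) \left(-28059\right) = \left(\left(170 + \left(-11 + \sqrt{170}\right)^{2}\right) + 48754\right) \left(-28059\right) = \left(48924 + \left(-11 + \sqrt{170}\right)^{2}\right) \left(-28059\right) = -1372758516 - 28059 \left(-11 + \sqrt{170}\right)^{2}$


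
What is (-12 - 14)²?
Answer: 676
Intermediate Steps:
(-12 - 14)² = (-26)² = 676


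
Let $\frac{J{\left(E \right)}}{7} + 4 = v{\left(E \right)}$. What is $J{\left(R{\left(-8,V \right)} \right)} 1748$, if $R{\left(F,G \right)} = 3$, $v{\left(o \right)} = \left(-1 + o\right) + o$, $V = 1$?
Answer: $12236$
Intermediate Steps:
$v{\left(o \right)} = -1 + 2 o$
$J{\left(E \right)} = -35 + 14 E$ ($J{\left(E \right)} = -28 + 7 \left(-1 + 2 E\right) = -28 + \left(-7 + 14 E\right) = -35 + 14 E$)
$J{\left(R{\left(-8,V \right)} \right)} 1748 = \left(-35 + 14 \cdot 3\right) 1748 = \left(-35 + 42\right) 1748 = 7 \cdot 1748 = 12236$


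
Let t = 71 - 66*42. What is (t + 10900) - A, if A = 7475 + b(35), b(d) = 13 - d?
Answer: 746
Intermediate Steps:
t = -2701 (t = 71 - 2772 = -2701)
A = 7453 (A = 7475 + (13 - 1*35) = 7475 + (13 - 35) = 7475 - 22 = 7453)
(t + 10900) - A = (-2701 + 10900) - 1*7453 = 8199 - 7453 = 746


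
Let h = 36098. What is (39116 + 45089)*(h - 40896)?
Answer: -404015590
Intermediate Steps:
(39116 + 45089)*(h - 40896) = (39116 + 45089)*(36098 - 40896) = 84205*(-4798) = -404015590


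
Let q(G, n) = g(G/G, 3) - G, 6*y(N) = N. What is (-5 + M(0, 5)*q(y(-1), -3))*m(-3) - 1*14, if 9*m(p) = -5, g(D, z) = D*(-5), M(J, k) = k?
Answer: 119/54 ≈ 2.2037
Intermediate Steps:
g(D, z) = -5*D
m(p) = -5/9 (m(p) = (⅑)*(-5) = -5/9)
y(N) = N/6
q(G, n) = -5 - G (q(G, n) = -5*G/G - G = -5*1 - G = -5 - G)
(-5 + M(0, 5)*q(y(-1), -3))*m(-3) - 1*14 = (-5 + 5*(-5 - (-1)/6))*(-5/9) - 1*14 = (-5 + 5*(-5 - 1*(-⅙)))*(-5/9) - 14 = (-5 + 5*(-5 + ⅙))*(-5/9) - 14 = (-5 + 5*(-29/6))*(-5/9) - 14 = (-5 - 145/6)*(-5/9) - 14 = -175/6*(-5/9) - 14 = 875/54 - 14 = 119/54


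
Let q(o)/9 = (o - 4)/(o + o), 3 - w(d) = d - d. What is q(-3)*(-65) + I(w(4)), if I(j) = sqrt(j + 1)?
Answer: -1361/2 ≈ -680.50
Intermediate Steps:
w(d) = 3 (w(d) = 3 - (d - d) = 3 - 1*0 = 3 + 0 = 3)
q(o) = 9*(-4 + o)/(2*o) (q(o) = 9*((o - 4)/(o + o)) = 9*((-4 + o)/((2*o))) = 9*((-4 + o)*(1/(2*o))) = 9*((-4 + o)/(2*o)) = 9*(-4 + o)/(2*o))
I(j) = sqrt(1 + j)
q(-3)*(-65) + I(w(4)) = (9/2 - 18/(-3))*(-65) + sqrt(1 + 3) = (9/2 - 18*(-1/3))*(-65) + sqrt(4) = (9/2 + 6)*(-65) + 2 = (21/2)*(-65) + 2 = -1365/2 + 2 = -1361/2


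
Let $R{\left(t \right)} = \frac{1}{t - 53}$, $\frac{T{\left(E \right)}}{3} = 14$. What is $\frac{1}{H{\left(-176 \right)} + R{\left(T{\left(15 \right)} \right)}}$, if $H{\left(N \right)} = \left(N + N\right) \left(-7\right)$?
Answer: $\frac{11}{27103} \approx 0.00040586$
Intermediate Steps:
$T{\left(E \right)} = 42$ ($T{\left(E \right)} = 3 \cdot 14 = 42$)
$R{\left(t \right)} = \frac{1}{-53 + t}$
$H{\left(N \right)} = - 14 N$ ($H{\left(N \right)} = 2 N \left(-7\right) = - 14 N$)
$\frac{1}{H{\left(-176 \right)} + R{\left(T{\left(15 \right)} \right)}} = \frac{1}{\left(-14\right) \left(-176\right) + \frac{1}{-53 + 42}} = \frac{1}{2464 + \frac{1}{-11}} = \frac{1}{2464 - \frac{1}{11}} = \frac{1}{\frac{27103}{11}} = \frac{11}{27103}$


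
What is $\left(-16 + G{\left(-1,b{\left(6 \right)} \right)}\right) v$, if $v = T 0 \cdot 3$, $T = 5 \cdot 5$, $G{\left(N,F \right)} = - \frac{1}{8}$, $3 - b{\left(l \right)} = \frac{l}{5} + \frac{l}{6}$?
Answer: $0$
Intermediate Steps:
$b{\left(l \right)} = 3 - \frac{11 l}{30}$ ($b{\left(l \right)} = 3 - \left(\frac{l}{5} + \frac{l}{6}\right) = 3 - \frac{11 l}{30}$)
$G{\left(N,F \right)} = - \frac{1}{8}$ ($G{\left(N,F \right)} = \left(-1\right) \frac{1}{8} = - \frac{1}{8}$)
$T = 25$
$v = 0$ ($v = 25 \cdot 0 \cdot 3 = 0 \cdot 3 = 0$)
$\left(-16 + G{\left(-1,b{\left(6 \right)} \right)}\right) v = \left(-16 - \frac{1}{8}\right) 0 = \left(- \frac{129}{8}\right) 0 = 0$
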